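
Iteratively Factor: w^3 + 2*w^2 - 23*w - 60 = (w - 5)*(w^2 + 7*w + 12) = (w - 5)*(w + 4)*(w + 3)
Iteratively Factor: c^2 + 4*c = (c)*(c + 4)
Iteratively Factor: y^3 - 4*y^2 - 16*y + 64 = (y - 4)*(y^2 - 16) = (y - 4)*(y + 4)*(y - 4)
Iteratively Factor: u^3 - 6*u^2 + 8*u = (u)*(u^2 - 6*u + 8) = u*(u - 2)*(u - 4)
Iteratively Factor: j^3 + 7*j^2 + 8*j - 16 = (j + 4)*(j^2 + 3*j - 4) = (j - 1)*(j + 4)*(j + 4)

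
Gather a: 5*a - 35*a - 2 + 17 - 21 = -30*a - 6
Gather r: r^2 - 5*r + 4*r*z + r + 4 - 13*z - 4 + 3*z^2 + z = r^2 + r*(4*z - 4) + 3*z^2 - 12*z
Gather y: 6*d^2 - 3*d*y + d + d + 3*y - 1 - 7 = 6*d^2 + 2*d + y*(3 - 3*d) - 8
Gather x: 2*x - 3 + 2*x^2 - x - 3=2*x^2 + x - 6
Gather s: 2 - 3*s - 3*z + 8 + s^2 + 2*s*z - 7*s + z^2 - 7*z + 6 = s^2 + s*(2*z - 10) + z^2 - 10*z + 16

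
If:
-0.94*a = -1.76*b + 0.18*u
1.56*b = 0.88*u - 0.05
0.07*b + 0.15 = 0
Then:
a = -3.30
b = -2.14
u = -3.74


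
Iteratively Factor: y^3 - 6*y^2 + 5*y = (y - 1)*(y^2 - 5*y) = y*(y - 1)*(y - 5)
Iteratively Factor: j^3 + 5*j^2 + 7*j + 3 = (j + 1)*(j^2 + 4*j + 3) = (j + 1)*(j + 3)*(j + 1)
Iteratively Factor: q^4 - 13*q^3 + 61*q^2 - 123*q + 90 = (q - 3)*(q^3 - 10*q^2 + 31*q - 30) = (q - 3)^2*(q^2 - 7*q + 10) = (q - 3)^2*(q - 2)*(q - 5)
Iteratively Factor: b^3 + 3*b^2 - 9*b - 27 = (b + 3)*(b^2 - 9) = (b + 3)^2*(b - 3)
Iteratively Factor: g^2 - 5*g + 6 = (g - 2)*(g - 3)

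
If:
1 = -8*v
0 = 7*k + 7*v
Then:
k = 1/8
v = -1/8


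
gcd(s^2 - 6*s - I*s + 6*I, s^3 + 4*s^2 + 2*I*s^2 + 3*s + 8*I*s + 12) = s - I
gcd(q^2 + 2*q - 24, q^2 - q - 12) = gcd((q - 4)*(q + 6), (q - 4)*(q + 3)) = q - 4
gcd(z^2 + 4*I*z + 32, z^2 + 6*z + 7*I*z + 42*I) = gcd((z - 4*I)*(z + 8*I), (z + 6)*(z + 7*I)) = 1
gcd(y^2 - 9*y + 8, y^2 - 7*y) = 1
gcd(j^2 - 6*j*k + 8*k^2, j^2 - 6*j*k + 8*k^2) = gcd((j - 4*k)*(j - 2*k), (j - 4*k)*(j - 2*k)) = j^2 - 6*j*k + 8*k^2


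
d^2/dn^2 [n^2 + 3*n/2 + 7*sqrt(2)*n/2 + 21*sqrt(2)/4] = 2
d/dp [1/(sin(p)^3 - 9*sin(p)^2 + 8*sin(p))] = (-3*cos(p) + 18/tan(p) - 8*cos(p)/sin(p)^2)/((sin(p) - 8)^2*(sin(p) - 1)^2)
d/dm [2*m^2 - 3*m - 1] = 4*m - 3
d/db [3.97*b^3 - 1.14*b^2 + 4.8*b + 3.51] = 11.91*b^2 - 2.28*b + 4.8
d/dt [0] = 0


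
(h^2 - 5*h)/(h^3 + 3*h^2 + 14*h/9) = 9*(h - 5)/(9*h^2 + 27*h + 14)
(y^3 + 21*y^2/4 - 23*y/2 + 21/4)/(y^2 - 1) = (4*y^2 + 25*y - 21)/(4*(y + 1))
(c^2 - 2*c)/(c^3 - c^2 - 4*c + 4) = c/(c^2 + c - 2)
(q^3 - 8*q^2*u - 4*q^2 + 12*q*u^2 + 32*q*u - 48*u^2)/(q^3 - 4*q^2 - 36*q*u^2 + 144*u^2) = (q - 2*u)/(q + 6*u)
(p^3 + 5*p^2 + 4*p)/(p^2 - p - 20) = p*(p + 1)/(p - 5)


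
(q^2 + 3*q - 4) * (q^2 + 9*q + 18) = q^4 + 12*q^3 + 41*q^2 + 18*q - 72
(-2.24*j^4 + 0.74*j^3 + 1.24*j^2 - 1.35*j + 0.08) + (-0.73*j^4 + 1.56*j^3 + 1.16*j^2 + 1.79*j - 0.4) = -2.97*j^4 + 2.3*j^3 + 2.4*j^2 + 0.44*j - 0.32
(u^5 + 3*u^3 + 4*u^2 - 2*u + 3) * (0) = 0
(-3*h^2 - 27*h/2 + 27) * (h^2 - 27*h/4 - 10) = -3*h^4 + 27*h^3/4 + 1185*h^2/8 - 189*h/4 - 270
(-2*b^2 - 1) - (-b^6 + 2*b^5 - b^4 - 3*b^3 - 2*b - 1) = b^6 - 2*b^5 + b^4 + 3*b^3 - 2*b^2 + 2*b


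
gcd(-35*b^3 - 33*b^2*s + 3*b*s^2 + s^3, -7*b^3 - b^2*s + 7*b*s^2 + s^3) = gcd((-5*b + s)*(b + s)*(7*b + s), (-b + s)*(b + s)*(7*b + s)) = 7*b^2 + 8*b*s + s^2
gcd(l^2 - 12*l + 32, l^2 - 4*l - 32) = l - 8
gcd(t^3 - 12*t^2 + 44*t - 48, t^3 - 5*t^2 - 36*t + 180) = t - 6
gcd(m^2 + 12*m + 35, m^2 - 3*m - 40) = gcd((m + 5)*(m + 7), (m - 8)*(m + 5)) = m + 5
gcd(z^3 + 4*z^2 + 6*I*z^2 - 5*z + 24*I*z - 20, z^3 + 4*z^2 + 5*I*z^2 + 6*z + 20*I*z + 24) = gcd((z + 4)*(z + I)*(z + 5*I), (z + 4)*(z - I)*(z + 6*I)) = z + 4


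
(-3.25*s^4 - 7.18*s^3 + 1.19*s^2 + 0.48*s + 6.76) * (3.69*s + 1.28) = -11.9925*s^5 - 30.6542*s^4 - 4.7993*s^3 + 3.2944*s^2 + 25.5588*s + 8.6528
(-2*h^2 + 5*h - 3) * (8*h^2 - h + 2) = -16*h^4 + 42*h^3 - 33*h^2 + 13*h - 6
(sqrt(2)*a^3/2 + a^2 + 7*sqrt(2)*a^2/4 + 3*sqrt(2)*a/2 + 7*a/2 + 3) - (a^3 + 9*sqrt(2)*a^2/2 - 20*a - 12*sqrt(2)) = -a^3 + sqrt(2)*a^3/2 - 11*sqrt(2)*a^2/4 + a^2 + 3*sqrt(2)*a/2 + 47*a/2 + 3 + 12*sqrt(2)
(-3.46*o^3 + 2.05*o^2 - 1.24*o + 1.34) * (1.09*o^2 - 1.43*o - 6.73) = -3.7714*o^5 + 7.1823*o^4 + 19.0027*o^3 - 10.5627*o^2 + 6.429*o - 9.0182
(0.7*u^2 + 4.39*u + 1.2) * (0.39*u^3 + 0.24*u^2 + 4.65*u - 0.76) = 0.273*u^5 + 1.8801*u^4 + 4.7766*u^3 + 20.1695*u^2 + 2.2436*u - 0.912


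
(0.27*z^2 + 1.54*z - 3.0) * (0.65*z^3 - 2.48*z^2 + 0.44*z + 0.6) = 0.1755*z^5 + 0.3314*z^4 - 5.6504*z^3 + 8.2796*z^2 - 0.396*z - 1.8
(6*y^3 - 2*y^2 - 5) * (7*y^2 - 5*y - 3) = 42*y^5 - 44*y^4 - 8*y^3 - 29*y^2 + 25*y + 15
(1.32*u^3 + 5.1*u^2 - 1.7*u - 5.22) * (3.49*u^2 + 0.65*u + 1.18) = 4.6068*u^5 + 18.657*u^4 - 1.0604*u^3 - 13.3048*u^2 - 5.399*u - 6.1596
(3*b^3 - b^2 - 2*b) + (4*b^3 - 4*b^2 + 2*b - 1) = 7*b^3 - 5*b^2 - 1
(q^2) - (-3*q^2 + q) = 4*q^2 - q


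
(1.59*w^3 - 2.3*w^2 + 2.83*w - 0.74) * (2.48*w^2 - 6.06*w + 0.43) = 3.9432*w^5 - 15.3394*w^4 + 21.6401*w^3 - 19.974*w^2 + 5.7013*w - 0.3182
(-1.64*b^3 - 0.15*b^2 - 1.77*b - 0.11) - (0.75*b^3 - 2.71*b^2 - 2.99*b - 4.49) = -2.39*b^3 + 2.56*b^2 + 1.22*b + 4.38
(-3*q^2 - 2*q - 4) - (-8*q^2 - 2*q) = 5*q^2 - 4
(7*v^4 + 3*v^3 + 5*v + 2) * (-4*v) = -28*v^5 - 12*v^4 - 20*v^2 - 8*v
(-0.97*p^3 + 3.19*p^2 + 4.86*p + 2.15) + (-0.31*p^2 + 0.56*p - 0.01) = -0.97*p^3 + 2.88*p^2 + 5.42*p + 2.14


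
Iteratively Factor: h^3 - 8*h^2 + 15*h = (h)*(h^2 - 8*h + 15) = h*(h - 3)*(h - 5)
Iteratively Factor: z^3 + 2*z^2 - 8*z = (z + 4)*(z^2 - 2*z) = z*(z + 4)*(z - 2)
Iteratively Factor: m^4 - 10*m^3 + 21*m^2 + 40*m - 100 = (m - 2)*(m^3 - 8*m^2 + 5*m + 50) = (m - 5)*(m - 2)*(m^2 - 3*m - 10) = (m - 5)^2*(m - 2)*(m + 2)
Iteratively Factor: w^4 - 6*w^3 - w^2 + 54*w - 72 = (w - 3)*(w^3 - 3*w^2 - 10*w + 24) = (w - 3)*(w - 2)*(w^2 - w - 12) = (w - 4)*(w - 3)*(w - 2)*(w + 3)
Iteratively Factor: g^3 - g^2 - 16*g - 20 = (g - 5)*(g^2 + 4*g + 4) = (g - 5)*(g + 2)*(g + 2)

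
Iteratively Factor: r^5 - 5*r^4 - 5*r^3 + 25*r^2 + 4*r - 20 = (r - 5)*(r^4 - 5*r^2 + 4) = (r - 5)*(r - 1)*(r^3 + r^2 - 4*r - 4) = (r - 5)*(r - 1)*(r + 1)*(r^2 - 4) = (r - 5)*(r - 2)*(r - 1)*(r + 1)*(r + 2)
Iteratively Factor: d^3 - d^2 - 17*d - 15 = (d - 5)*(d^2 + 4*d + 3) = (d - 5)*(d + 3)*(d + 1)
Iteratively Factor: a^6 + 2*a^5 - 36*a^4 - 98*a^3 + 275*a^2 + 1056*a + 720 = (a + 1)*(a^5 + a^4 - 37*a^3 - 61*a^2 + 336*a + 720) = (a - 5)*(a + 1)*(a^4 + 6*a^3 - 7*a^2 - 96*a - 144) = (a - 5)*(a + 1)*(a + 3)*(a^3 + 3*a^2 - 16*a - 48) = (a - 5)*(a + 1)*(a + 3)^2*(a^2 - 16) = (a - 5)*(a + 1)*(a + 3)^2*(a + 4)*(a - 4)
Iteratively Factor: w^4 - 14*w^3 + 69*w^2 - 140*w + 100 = (w - 2)*(w^3 - 12*w^2 + 45*w - 50) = (w - 2)^2*(w^2 - 10*w + 25) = (w - 5)*(w - 2)^2*(w - 5)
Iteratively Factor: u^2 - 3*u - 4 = (u + 1)*(u - 4)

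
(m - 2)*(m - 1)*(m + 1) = m^3 - 2*m^2 - m + 2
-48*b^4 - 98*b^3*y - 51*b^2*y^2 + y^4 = (-8*b + y)*(b + y)^2*(6*b + y)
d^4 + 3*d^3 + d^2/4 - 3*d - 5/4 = (d - 1)*(d + 1/2)*(d + 1)*(d + 5/2)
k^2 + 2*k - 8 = (k - 2)*(k + 4)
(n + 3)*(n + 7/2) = n^2 + 13*n/2 + 21/2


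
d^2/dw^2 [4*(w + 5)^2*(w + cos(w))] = 8*w - 4*(w + 5)^2*cos(w) - 16*(w + 5)*(sin(w) - 1) + 8*cos(w)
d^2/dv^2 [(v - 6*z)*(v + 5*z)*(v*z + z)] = 2*z*(3*v - z + 1)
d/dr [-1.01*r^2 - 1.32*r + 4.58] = -2.02*r - 1.32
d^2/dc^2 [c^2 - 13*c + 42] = 2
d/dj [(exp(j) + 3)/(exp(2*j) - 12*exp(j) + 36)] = (-exp(j) - 12)*exp(j)/(exp(3*j) - 18*exp(2*j) + 108*exp(j) - 216)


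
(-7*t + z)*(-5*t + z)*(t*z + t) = 35*t^3*z + 35*t^3 - 12*t^2*z^2 - 12*t^2*z + t*z^3 + t*z^2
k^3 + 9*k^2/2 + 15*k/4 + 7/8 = (k + 1/2)^2*(k + 7/2)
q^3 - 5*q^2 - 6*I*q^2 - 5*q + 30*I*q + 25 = (q - 5)*(q - 5*I)*(q - I)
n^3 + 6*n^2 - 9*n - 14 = (n - 2)*(n + 1)*(n + 7)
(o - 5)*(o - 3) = o^2 - 8*o + 15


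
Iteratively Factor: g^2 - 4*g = (g)*(g - 4)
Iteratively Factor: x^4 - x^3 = (x)*(x^3 - x^2) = x^2*(x^2 - x) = x^2*(x - 1)*(x)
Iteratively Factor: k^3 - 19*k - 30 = (k + 2)*(k^2 - 2*k - 15) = (k + 2)*(k + 3)*(k - 5)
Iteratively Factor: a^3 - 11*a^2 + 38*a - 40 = (a - 5)*(a^2 - 6*a + 8) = (a - 5)*(a - 2)*(a - 4)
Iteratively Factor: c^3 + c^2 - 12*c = (c)*(c^2 + c - 12) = c*(c + 4)*(c - 3)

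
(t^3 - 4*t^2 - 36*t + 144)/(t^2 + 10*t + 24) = (t^2 - 10*t + 24)/(t + 4)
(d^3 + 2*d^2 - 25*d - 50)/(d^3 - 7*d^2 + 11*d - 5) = (d^2 + 7*d + 10)/(d^2 - 2*d + 1)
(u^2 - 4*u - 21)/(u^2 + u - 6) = (u - 7)/(u - 2)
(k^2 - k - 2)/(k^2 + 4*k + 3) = (k - 2)/(k + 3)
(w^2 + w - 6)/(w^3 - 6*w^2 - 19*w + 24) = (w - 2)/(w^2 - 9*w + 8)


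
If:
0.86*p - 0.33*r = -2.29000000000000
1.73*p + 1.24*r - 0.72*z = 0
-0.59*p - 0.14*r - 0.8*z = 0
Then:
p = -1.63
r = 2.70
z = 0.73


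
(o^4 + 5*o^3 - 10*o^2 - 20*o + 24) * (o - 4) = o^5 + o^4 - 30*o^3 + 20*o^2 + 104*o - 96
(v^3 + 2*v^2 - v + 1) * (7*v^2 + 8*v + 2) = 7*v^5 + 22*v^4 + 11*v^3 + 3*v^2 + 6*v + 2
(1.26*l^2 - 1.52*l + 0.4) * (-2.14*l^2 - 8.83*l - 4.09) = -2.6964*l^4 - 7.873*l^3 + 7.4122*l^2 + 2.6848*l - 1.636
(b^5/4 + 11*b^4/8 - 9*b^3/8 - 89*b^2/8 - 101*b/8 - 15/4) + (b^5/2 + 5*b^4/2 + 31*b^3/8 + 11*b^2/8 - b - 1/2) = 3*b^5/4 + 31*b^4/8 + 11*b^3/4 - 39*b^2/4 - 109*b/8 - 17/4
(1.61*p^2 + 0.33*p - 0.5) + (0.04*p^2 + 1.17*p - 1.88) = 1.65*p^2 + 1.5*p - 2.38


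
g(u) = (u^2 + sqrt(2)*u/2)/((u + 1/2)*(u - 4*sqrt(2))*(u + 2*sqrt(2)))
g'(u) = (2*u + sqrt(2)/2)/((u + 1/2)*(u - 4*sqrt(2))*(u + 2*sqrt(2))) - (u^2 + sqrt(2)*u/2)/((u + 1/2)*(u - 4*sqrt(2))*(u + 2*sqrt(2))^2) - (u^2 + sqrt(2)*u/2)/((u + 1/2)*(u - 4*sqrt(2))^2*(u + 2*sqrt(2))) - (u^2 + sqrt(2)*u/2)/((u + 1/2)^2*(u - 4*sqrt(2))*(u + 2*sqrt(2)))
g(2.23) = -0.14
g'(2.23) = -0.07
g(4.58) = -0.60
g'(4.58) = -0.60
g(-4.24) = -0.29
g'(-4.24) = -0.16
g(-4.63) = -0.24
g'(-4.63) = -0.10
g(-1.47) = 0.12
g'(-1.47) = -0.19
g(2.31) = -0.14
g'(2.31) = -0.07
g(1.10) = -0.07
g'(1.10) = -0.06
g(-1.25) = 0.08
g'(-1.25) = -0.15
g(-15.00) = -0.06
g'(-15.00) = 0.00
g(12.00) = 0.13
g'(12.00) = -0.02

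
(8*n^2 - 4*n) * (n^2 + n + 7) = 8*n^4 + 4*n^3 + 52*n^2 - 28*n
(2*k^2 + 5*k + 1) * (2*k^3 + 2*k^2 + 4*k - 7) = 4*k^5 + 14*k^4 + 20*k^3 + 8*k^2 - 31*k - 7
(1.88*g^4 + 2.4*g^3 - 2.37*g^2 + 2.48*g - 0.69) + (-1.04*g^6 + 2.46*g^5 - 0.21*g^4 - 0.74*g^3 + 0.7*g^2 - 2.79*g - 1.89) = -1.04*g^6 + 2.46*g^5 + 1.67*g^4 + 1.66*g^3 - 1.67*g^2 - 0.31*g - 2.58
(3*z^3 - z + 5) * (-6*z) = -18*z^4 + 6*z^2 - 30*z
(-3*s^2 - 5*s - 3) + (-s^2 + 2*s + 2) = -4*s^2 - 3*s - 1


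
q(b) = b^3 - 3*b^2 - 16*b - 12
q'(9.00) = 173.00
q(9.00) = 330.00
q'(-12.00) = 488.00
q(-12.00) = -1980.00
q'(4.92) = 27.10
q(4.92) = -44.24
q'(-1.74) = 3.52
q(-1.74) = 1.49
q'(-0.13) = -15.17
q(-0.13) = -9.97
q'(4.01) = 8.18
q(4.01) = -59.92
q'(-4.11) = 59.34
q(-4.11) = -66.34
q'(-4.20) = 62.12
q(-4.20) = -71.81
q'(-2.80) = 24.32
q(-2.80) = -12.67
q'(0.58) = -18.47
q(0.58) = -22.09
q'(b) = 3*b^2 - 6*b - 16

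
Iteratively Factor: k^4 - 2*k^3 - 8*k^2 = (k)*(k^3 - 2*k^2 - 8*k) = k*(k + 2)*(k^2 - 4*k) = k*(k - 4)*(k + 2)*(k)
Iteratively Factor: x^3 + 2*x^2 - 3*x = (x)*(x^2 + 2*x - 3) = x*(x + 3)*(x - 1)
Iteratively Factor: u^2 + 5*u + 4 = (u + 4)*(u + 1)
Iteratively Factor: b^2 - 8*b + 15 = (b - 3)*(b - 5)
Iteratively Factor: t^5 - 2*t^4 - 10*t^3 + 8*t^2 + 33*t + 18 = (t + 1)*(t^4 - 3*t^3 - 7*t^2 + 15*t + 18) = (t - 3)*(t + 1)*(t^3 - 7*t - 6) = (t - 3)^2*(t + 1)*(t^2 + 3*t + 2) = (t - 3)^2*(t + 1)^2*(t + 2)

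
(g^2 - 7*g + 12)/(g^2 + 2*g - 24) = (g - 3)/(g + 6)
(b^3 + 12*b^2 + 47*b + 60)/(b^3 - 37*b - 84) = (b + 5)/(b - 7)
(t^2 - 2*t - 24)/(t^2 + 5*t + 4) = (t - 6)/(t + 1)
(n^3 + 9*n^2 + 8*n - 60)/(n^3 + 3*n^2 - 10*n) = (n + 6)/n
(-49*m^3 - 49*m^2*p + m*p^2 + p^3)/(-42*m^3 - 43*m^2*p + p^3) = (7*m + p)/(6*m + p)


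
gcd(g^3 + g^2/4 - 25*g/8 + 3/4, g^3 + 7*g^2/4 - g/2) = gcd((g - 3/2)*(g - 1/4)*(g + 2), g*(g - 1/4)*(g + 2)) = g^2 + 7*g/4 - 1/2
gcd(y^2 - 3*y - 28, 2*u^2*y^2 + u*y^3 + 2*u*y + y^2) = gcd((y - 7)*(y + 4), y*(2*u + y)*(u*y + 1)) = 1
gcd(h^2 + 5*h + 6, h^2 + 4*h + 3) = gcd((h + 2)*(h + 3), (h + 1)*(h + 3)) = h + 3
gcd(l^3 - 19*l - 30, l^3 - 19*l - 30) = l^3 - 19*l - 30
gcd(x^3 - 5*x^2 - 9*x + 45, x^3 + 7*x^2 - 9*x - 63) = x^2 - 9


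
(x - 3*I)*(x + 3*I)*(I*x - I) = I*x^3 - I*x^2 + 9*I*x - 9*I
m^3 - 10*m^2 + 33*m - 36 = (m - 4)*(m - 3)^2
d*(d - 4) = d^2 - 4*d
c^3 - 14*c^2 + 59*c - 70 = (c - 7)*(c - 5)*(c - 2)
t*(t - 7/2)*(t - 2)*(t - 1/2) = t^4 - 6*t^3 + 39*t^2/4 - 7*t/2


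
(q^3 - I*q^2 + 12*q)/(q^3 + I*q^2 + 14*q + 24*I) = q/(q + 2*I)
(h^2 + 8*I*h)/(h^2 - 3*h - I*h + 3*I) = h*(h + 8*I)/(h^2 - 3*h - I*h + 3*I)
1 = 1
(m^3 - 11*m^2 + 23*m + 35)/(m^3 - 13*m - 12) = (m^2 - 12*m + 35)/(m^2 - m - 12)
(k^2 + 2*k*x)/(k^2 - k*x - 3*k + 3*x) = k*(k + 2*x)/(k^2 - k*x - 3*k + 3*x)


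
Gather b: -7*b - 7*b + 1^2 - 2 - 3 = -14*b - 4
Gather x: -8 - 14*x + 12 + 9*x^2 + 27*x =9*x^2 + 13*x + 4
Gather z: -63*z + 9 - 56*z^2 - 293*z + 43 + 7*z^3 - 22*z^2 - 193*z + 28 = 7*z^3 - 78*z^2 - 549*z + 80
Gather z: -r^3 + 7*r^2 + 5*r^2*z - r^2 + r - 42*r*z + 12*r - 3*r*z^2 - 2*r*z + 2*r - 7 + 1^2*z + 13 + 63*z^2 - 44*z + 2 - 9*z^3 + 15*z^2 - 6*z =-r^3 + 6*r^2 + 15*r - 9*z^3 + z^2*(78 - 3*r) + z*(5*r^2 - 44*r - 49) + 8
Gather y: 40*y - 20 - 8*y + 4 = 32*y - 16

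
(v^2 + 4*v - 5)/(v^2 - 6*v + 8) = (v^2 + 4*v - 5)/(v^2 - 6*v + 8)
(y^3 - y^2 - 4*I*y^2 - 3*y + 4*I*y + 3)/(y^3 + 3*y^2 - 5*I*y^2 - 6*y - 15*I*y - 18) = (y^2 - y*(1 + I) + I)/(y^2 + y*(3 - 2*I) - 6*I)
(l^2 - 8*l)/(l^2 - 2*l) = (l - 8)/(l - 2)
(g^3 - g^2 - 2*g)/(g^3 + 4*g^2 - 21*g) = (g^2 - g - 2)/(g^2 + 4*g - 21)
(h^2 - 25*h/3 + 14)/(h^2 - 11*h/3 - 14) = (3*h - 7)/(3*h + 7)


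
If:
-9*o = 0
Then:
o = 0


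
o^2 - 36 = (o - 6)*(o + 6)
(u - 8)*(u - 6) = u^2 - 14*u + 48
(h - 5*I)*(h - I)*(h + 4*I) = h^3 - 2*I*h^2 + 19*h - 20*I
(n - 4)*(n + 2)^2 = n^3 - 12*n - 16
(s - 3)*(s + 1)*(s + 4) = s^3 + 2*s^2 - 11*s - 12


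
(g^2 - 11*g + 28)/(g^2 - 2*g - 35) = (g - 4)/(g + 5)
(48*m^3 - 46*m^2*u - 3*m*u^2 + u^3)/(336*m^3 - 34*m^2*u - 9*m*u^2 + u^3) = (-m + u)/(-7*m + u)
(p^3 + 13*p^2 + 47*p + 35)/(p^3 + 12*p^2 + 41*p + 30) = (p + 7)/(p + 6)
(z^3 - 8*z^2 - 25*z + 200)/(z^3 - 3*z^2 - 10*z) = (z^2 - 3*z - 40)/(z*(z + 2))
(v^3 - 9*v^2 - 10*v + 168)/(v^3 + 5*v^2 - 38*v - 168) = (v - 7)/(v + 7)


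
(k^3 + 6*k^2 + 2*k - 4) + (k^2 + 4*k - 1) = k^3 + 7*k^2 + 6*k - 5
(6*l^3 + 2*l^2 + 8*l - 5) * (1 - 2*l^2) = -12*l^5 - 4*l^4 - 10*l^3 + 12*l^2 + 8*l - 5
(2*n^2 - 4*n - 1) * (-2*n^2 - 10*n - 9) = -4*n^4 - 12*n^3 + 24*n^2 + 46*n + 9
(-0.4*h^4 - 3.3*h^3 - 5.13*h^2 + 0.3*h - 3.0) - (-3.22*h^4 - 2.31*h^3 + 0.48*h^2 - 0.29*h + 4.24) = 2.82*h^4 - 0.99*h^3 - 5.61*h^2 + 0.59*h - 7.24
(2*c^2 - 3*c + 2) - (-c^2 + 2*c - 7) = 3*c^2 - 5*c + 9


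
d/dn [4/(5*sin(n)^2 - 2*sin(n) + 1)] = 8*(1 - 5*sin(n))*cos(n)/(5*sin(n)^2 - 2*sin(n) + 1)^2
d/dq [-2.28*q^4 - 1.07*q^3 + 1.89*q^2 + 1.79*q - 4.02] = -9.12*q^3 - 3.21*q^2 + 3.78*q + 1.79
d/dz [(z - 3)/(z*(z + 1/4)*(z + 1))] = 4*(-8*z^3 + 31*z^2 + 30*z + 3)/(z^2*(16*z^4 + 40*z^3 + 33*z^2 + 10*z + 1))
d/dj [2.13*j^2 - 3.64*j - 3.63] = 4.26*j - 3.64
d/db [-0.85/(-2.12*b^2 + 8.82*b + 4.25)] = (7.497 - 3.604*b)/(-2.12*b^2 + 8.82*b + 4.25)^2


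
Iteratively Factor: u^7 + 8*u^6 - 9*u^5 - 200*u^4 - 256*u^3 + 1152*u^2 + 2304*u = (u + 4)*(u^6 + 4*u^5 - 25*u^4 - 100*u^3 + 144*u^2 + 576*u) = (u - 4)*(u + 4)*(u^5 + 8*u^4 + 7*u^3 - 72*u^2 - 144*u) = (u - 4)*(u - 3)*(u + 4)*(u^4 + 11*u^3 + 40*u^2 + 48*u) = (u - 4)*(u - 3)*(u + 3)*(u + 4)*(u^3 + 8*u^2 + 16*u) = (u - 4)*(u - 3)*(u + 3)*(u + 4)^2*(u^2 + 4*u) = (u - 4)*(u - 3)*(u + 3)*(u + 4)^3*(u)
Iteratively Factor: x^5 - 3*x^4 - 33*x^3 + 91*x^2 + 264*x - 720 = (x - 3)*(x^4 - 33*x^2 - 8*x + 240) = (x - 3)*(x + 4)*(x^3 - 4*x^2 - 17*x + 60) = (x - 3)^2*(x + 4)*(x^2 - x - 20) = (x - 3)^2*(x + 4)^2*(x - 5)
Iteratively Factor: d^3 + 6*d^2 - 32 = (d + 4)*(d^2 + 2*d - 8) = (d + 4)^2*(d - 2)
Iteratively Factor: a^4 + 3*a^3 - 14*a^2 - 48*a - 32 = (a - 4)*(a^3 + 7*a^2 + 14*a + 8) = (a - 4)*(a + 4)*(a^2 + 3*a + 2) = (a - 4)*(a + 1)*(a + 4)*(a + 2)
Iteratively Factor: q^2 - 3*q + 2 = (q - 2)*(q - 1)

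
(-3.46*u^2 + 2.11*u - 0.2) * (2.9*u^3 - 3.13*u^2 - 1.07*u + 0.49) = -10.034*u^5 + 16.9488*u^4 - 3.4821*u^3 - 3.3271*u^2 + 1.2479*u - 0.098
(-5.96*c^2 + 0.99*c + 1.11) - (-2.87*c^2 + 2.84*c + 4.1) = -3.09*c^2 - 1.85*c - 2.99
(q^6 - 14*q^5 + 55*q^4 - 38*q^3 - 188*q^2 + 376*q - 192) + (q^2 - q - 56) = q^6 - 14*q^5 + 55*q^4 - 38*q^3 - 187*q^2 + 375*q - 248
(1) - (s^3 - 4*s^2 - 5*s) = -s^3 + 4*s^2 + 5*s + 1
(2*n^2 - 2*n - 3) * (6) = 12*n^2 - 12*n - 18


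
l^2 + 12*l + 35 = (l + 5)*(l + 7)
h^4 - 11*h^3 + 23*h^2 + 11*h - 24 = (h - 8)*(h - 3)*(h - 1)*(h + 1)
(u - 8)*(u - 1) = u^2 - 9*u + 8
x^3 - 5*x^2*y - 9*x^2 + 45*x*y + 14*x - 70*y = (x - 7)*(x - 2)*(x - 5*y)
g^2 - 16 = (g - 4)*(g + 4)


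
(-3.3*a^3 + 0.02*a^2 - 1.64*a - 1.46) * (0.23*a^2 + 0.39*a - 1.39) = -0.759*a^5 - 1.2824*a^4 + 4.2176*a^3 - 1.0032*a^2 + 1.7102*a + 2.0294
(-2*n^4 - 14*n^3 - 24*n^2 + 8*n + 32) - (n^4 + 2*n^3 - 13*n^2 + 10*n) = -3*n^4 - 16*n^3 - 11*n^2 - 2*n + 32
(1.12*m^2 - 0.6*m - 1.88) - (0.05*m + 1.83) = 1.12*m^2 - 0.65*m - 3.71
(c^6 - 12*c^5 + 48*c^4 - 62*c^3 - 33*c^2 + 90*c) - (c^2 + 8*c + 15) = c^6 - 12*c^5 + 48*c^4 - 62*c^3 - 34*c^2 + 82*c - 15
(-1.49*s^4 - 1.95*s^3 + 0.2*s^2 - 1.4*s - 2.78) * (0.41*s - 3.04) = -0.6109*s^5 + 3.7301*s^4 + 6.01*s^3 - 1.182*s^2 + 3.1162*s + 8.4512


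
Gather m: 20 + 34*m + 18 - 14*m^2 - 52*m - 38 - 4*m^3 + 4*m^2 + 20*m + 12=-4*m^3 - 10*m^2 + 2*m + 12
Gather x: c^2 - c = c^2 - c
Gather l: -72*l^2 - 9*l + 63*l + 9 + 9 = -72*l^2 + 54*l + 18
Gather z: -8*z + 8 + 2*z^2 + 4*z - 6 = 2*z^2 - 4*z + 2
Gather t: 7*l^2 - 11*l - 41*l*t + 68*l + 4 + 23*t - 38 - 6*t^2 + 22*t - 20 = 7*l^2 + 57*l - 6*t^2 + t*(45 - 41*l) - 54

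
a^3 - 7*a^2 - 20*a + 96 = (a - 8)*(a - 3)*(a + 4)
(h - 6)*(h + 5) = h^2 - h - 30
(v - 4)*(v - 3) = v^2 - 7*v + 12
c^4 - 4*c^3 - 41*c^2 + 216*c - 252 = (c - 6)*(c - 3)*(c - 2)*(c + 7)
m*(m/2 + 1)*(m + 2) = m^3/2 + 2*m^2 + 2*m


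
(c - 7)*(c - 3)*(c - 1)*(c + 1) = c^4 - 10*c^3 + 20*c^2 + 10*c - 21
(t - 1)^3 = t^3 - 3*t^2 + 3*t - 1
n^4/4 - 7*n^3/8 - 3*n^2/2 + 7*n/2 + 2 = (n/4 + 1/2)*(n - 4)*(n - 2)*(n + 1/2)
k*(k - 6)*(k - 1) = k^3 - 7*k^2 + 6*k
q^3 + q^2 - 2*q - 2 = (q + 1)*(q - sqrt(2))*(q + sqrt(2))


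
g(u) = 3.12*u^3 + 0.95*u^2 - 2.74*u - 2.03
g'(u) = 9.36*u^2 + 1.9*u - 2.74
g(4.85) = 362.97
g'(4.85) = 226.65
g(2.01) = 21.64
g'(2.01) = 38.89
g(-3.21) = -86.64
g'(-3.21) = 87.61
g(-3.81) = -150.36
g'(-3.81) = 125.89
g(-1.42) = -5.16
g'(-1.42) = 13.44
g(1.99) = 20.87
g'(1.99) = 38.11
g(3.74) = 164.23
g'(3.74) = 135.29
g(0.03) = -2.11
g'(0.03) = -2.67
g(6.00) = 689.65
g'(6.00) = 345.62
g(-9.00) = -2174.90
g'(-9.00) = 738.32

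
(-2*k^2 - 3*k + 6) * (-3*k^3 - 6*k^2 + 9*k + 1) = 6*k^5 + 21*k^4 - 18*k^3 - 65*k^2 + 51*k + 6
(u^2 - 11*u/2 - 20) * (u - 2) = u^3 - 15*u^2/2 - 9*u + 40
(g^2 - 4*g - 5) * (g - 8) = g^3 - 12*g^2 + 27*g + 40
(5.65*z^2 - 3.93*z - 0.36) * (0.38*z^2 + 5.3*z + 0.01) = 2.147*z^4 + 28.4516*z^3 - 20.9093*z^2 - 1.9473*z - 0.0036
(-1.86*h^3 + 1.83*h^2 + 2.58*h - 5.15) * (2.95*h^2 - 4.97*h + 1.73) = -5.487*h^5 + 14.6427*h^4 - 4.7019*h^3 - 24.8492*h^2 + 30.0589*h - 8.9095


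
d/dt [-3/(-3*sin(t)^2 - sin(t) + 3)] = -3*(6*sin(t) + 1)*cos(t)/(sin(t) - 3*cos(t)^2)^2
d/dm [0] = 0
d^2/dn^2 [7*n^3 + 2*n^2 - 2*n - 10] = 42*n + 4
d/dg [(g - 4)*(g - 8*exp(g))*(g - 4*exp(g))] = -12*g^2*exp(g) + 3*g^2 + 64*g*exp(2*g) + 24*g*exp(g) - 8*g - 224*exp(2*g) + 48*exp(g)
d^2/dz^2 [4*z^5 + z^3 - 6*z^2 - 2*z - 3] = 80*z^3 + 6*z - 12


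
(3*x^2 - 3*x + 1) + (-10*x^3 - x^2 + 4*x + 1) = -10*x^3 + 2*x^2 + x + 2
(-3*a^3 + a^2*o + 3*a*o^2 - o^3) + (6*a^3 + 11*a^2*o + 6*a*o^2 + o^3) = 3*a^3 + 12*a^2*o + 9*a*o^2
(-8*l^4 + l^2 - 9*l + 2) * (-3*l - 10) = 24*l^5 + 80*l^4 - 3*l^3 + 17*l^2 + 84*l - 20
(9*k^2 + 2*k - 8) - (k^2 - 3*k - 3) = 8*k^2 + 5*k - 5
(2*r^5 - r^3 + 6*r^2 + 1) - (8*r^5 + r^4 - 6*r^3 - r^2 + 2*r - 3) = -6*r^5 - r^4 + 5*r^3 + 7*r^2 - 2*r + 4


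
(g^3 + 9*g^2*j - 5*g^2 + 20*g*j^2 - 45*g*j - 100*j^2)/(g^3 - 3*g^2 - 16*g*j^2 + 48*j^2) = (g^2 + 5*g*j - 5*g - 25*j)/(g^2 - 4*g*j - 3*g + 12*j)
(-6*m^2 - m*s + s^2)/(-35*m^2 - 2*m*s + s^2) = (6*m^2 + m*s - s^2)/(35*m^2 + 2*m*s - s^2)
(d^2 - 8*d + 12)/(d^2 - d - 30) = (d - 2)/(d + 5)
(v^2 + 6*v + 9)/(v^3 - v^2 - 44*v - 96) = (v + 3)/(v^2 - 4*v - 32)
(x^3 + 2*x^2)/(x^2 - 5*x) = x*(x + 2)/(x - 5)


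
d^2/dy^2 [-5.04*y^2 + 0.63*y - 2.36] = -10.0800000000000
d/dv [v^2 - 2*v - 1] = 2*v - 2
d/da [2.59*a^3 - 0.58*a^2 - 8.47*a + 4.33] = 7.77*a^2 - 1.16*a - 8.47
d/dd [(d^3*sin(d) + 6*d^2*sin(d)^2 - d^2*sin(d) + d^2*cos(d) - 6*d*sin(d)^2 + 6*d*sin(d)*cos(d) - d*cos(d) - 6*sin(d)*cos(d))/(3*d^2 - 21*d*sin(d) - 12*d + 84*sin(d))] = (d^5*cos(d) + 6*d^4*sin(2*d) - 5*d^4*cos(d) - 3*d^3*sin(d) - 30*d^3*sin(2*d) - 13*d^3*cos(d)/2 + 13*d^3*cos(2*d) + 21*d^3*cos(3*d)/2 + 35*d^2*sin(2*d)/2 + 99*d^2*cos(d)/2 - 133*d^2*cos(2*d)/2 - 105*d^2*cos(3*d)/2 + 3*d^2/2 + 189*d*sin(d)/2 + 34*d*sin(2*d) - 63*d*sin(3*d)/2 - 42*d*cos(d) + 52*d*cos(2*d) + 42*d*cos(3*d) - 26*sin(2*d) + 63*cos(d)/2 - 63*cos(3*d)/2)/(3*(d - 4)^2*(d - 7*sin(d))^2)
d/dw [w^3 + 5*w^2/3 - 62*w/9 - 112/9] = 3*w^2 + 10*w/3 - 62/9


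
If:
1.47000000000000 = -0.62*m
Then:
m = -2.37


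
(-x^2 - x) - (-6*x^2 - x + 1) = 5*x^2 - 1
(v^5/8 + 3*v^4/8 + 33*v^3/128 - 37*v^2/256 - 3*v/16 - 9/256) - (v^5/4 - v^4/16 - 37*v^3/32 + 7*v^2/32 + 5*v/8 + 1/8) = -v^5/8 + 7*v^4/16 + 181*v^3/128 - 93*v^2/256 - 13*v/16 - 41/256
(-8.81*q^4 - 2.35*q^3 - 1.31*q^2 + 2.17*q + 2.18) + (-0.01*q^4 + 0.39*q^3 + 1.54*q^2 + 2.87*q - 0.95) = -8.82*q^4 - 1.96*q^3 + 0.23*q^2 + 5.04*q + 1.23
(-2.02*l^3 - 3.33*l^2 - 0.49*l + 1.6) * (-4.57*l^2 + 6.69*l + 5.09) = 9.2314*l^5 + 1.7043*l^4 - 30.3202*l^3 - 27.5398*l^2 + 8.2099*l + 8.144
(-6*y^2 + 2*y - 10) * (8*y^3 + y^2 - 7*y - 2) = -48*y^5 + 10*y^4 - 36*y^3 - 12*y^2 + 66*y + 20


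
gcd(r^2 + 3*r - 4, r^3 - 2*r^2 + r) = r - 1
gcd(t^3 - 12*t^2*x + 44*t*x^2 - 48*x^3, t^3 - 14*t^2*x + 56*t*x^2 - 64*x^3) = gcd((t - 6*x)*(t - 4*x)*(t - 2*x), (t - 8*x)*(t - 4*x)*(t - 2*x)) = t^2 - 6*t*x + 8*x^2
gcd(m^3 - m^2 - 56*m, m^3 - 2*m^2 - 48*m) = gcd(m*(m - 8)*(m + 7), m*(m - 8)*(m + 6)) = m^2 - 8*m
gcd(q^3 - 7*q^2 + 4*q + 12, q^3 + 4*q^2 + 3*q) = q + 1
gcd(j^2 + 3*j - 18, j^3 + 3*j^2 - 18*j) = j^2 + 3*j - 18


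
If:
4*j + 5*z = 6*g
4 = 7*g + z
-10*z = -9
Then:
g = 31/70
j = -129/280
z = 9/10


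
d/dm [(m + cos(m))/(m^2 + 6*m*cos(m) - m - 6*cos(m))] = (5*m^2*sin(m) - m^2 - 5*m*sin(m) - 2*m*cos(m) - 6*cos(m)^2 - 5*cos(m))/((m - 1)^2*(m + 6*cos(m))^2)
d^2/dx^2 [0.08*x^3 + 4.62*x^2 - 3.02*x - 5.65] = 0.48*x + 9.24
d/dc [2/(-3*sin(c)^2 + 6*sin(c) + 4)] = 12*(sin(c) - 1)*cos(c)/(-3*sin(c)^2 + 6*sin(c) + 4)^2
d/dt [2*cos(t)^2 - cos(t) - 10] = (1 - 4*cos(t))*sin(t)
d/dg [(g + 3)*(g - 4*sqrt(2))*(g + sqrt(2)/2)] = 3*g^2 - 7*sqrt(2)*g + 6*g - 21*sqrt(2)/2 - 4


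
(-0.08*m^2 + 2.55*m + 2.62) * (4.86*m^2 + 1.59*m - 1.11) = -0.3888*m^4 + 12.2658*m^3 + 16.8765*m^2 + 1.3353*m - 2.9082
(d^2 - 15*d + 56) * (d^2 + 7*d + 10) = d^4 - 8*d^3 - 39*d^2 + 242*d + 560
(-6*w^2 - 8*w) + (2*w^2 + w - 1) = -4*w^2 - 7*w - 1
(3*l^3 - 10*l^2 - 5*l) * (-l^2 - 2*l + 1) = -3*l^5 + 4*l^4 + 28*l^3 - 5*l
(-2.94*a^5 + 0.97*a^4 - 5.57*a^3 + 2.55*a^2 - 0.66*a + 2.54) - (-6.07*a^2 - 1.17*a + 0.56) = -2.94*a^5 + 0.97*a^4 - 5.57*a^3 + 8.62*a^2 + 0.51*a + 1.98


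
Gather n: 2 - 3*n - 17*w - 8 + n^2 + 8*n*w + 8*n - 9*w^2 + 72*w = n^2 + n*(8*w + 5) - 9*w^2 + 55*w - 6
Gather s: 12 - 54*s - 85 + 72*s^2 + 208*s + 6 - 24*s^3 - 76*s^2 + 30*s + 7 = -24*s^3 - 4*s^2 + 184*s - 60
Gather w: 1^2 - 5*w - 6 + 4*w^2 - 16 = 4*w^2 - 5*w - 21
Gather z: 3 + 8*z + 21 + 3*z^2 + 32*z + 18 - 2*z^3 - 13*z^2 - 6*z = -2*z^3 - 10*z^2 + 34*z + 42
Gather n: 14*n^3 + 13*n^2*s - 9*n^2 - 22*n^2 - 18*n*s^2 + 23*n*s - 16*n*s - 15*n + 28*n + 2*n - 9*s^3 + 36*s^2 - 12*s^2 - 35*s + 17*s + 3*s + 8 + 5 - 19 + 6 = 14*n^3 + n^2*(13*s - 31) + n*(-18*s^2 + 7*s + 15) - 9*s^3 + 24*s^2 - 15*s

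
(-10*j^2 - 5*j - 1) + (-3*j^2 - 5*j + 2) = -13*j^2 - 10*j + 1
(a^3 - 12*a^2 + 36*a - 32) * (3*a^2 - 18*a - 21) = 3*a^5 - 54*a^4 + 303*a^3 - 492*a^2 - 180*a + 672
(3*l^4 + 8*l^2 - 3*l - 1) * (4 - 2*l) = -6*l^5 + 12*l^4 - 16*l^3 + 38*l^2 - 10*l - 4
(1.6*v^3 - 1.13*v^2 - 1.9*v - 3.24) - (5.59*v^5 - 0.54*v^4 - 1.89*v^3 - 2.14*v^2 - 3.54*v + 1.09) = -5.59*v^5 + 0.54*v^4 + 3.49*v^3 + 1.01*v^2 + 1.64*v - 4.33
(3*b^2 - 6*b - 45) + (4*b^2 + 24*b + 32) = 7*b^2 + 18*b - 13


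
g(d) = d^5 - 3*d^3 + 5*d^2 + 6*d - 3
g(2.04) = 39.91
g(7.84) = 28525.37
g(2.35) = 71.45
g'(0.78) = 10.18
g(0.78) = 3.59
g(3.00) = 222.00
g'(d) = 5*d^4 - 9*d^2 + 10*d + 6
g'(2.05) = 76.98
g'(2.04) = 75.54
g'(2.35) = 132.29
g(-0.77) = -3.56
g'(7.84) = 18421.31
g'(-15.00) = 250956.00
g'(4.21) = 1459.30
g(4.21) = 1209.57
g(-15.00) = -748218.00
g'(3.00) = 360.00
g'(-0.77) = -5.28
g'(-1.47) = -4.80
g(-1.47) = 1.65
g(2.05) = 40.67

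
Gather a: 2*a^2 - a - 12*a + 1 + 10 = 2*a^2 - 13*a + 11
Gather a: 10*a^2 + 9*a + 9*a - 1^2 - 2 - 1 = 10*a^2 + 18*a - 4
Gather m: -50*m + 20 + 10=30 - 50*m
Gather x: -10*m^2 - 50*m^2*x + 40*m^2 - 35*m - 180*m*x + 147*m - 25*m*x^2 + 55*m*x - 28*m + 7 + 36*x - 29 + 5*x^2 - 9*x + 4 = 30*m^2 + 84*m + x^2*(5 - 25*m) + x*(-50*m^2 - 125*m + 27) - 18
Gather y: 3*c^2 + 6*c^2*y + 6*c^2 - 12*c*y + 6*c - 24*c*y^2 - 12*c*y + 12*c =9*c^2 - 24*c*y^2 + 18*c + y*(6*c^2 - 24*c)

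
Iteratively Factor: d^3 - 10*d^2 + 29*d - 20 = (d - 1)*(d^2 - 9*d + 20) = (d - 4)*(d - 1)*(d - 5)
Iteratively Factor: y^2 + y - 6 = (y + 3)*(y - 2)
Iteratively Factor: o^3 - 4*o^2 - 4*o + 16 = (o - 2)*(o^2 - 2*o - 8) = (o - 2)*(o + 2)*(o - 4)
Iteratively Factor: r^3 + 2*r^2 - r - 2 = (r + 1)*(r^2 + r - 2) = (r - 1)*(r + 1)*(r + 2)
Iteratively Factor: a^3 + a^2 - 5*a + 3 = (a + 3)*(a^2 - 2*a + 1) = (a - 1)*(a + 3)*(a - 1)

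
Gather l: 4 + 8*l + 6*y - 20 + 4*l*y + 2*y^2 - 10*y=l*(4*y + 8) + 2*y^2 - 4*y - 16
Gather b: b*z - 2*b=b*(z - 2)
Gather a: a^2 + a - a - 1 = a^2 - 1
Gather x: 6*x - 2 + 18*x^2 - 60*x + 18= 18*x^2 - 54*x + 16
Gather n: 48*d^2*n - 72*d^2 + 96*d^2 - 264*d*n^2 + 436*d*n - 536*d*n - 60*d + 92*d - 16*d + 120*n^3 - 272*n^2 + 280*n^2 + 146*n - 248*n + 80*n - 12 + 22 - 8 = 24*d^2 + 16*d + 120*n^3 + n^2*(8 - 264*d) + n*(48*d^2 - 100*d - 22) + 2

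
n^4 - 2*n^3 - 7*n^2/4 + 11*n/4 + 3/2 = (n - 2)*(n - 3/2)*(n + 1/2)*(n + 1)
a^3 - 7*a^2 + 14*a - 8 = (a - 4)*(a - 2)*(a - 1)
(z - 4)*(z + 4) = z^2 - 16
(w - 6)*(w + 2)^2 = w^3 - 2*w^2 - 20*w - 24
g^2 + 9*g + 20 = (g + 4)*(g + 5)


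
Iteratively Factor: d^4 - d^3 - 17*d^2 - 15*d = (d)*(d^3 - d^2 - 17*d - 15) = d*(d + 1)*(d^2 - 2*d - 15) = d*(d + 1)*(d + 3)*(d - 5)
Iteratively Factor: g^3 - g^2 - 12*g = (g + 3)*(g^2 - 4*g) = g*(g + 3)*(g - 4)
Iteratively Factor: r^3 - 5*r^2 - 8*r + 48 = (r + 3)*(r^2 - 8*r + 16) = (r - 4)*(r + 3)*(r - 4)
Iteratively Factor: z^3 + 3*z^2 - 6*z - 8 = (z + 1)*(z^2 + 2*z - 8) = (z - 2)*(z + 1)*(z + 4)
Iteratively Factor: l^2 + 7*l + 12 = (l + 4)*(l + 3)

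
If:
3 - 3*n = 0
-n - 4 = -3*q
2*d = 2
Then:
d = 1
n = 1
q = 5/3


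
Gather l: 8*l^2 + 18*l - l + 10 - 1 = 8*l^2 + 17*l + 9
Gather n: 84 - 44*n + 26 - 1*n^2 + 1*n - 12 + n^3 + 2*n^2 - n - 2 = n^3 + n^2 - 44*n + 96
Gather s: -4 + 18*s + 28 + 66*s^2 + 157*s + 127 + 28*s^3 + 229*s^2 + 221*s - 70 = 28*s^3 + 295*s^2 + 396*s + 81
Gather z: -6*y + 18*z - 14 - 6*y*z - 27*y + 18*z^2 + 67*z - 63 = -33*y + 18*z^2 + z*(85 - 6*y) - 77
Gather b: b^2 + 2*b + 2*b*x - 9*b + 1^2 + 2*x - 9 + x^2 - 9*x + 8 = b^2 + b*(2*x - 7) + x^2 - 7*x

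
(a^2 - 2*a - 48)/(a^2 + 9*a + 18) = (a - 8)/(a + 3)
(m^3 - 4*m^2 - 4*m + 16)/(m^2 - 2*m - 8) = m - 2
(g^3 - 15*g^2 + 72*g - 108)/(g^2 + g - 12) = (g^2 - 12*g + 36)/(g + 4)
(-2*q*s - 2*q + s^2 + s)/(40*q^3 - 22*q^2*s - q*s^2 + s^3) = (-s - 1)/(20*q^2 - q*s - s^2)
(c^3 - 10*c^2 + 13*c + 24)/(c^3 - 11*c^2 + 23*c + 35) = (c^2 - 11*c + 24)/(c^2 - 12*c + 35)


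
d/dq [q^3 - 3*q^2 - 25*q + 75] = 3*q^2 - 6*q - 25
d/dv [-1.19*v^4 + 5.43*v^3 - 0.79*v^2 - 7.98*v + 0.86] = -4.76*v^3 + 16.29*v^2 - 1.58*v - 7.98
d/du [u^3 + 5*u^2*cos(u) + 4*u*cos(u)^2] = -5*u^2*sin(u) + 3*u^2 - 4*u*sin(2*u) + 10*u*cos(u) + 4*cos(u)^2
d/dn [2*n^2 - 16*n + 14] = 4*n - 16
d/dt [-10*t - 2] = -10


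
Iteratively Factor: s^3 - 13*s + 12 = (s - 3)*(s^2 + 3*s - 4) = (s - 3)*(s - 1)*(s + 4)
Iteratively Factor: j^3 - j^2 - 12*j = (j)*(j^2 - j - 12) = j*(j - 4)*(j + 3)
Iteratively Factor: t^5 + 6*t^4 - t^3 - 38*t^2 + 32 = (t + 1)*(t^4 + 5*t^3 - 6*t^2 - 32*t + 32) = (t + 1)*(t + 4)*(t^3 + t^2 - 10*t + 8) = (t - 2)*(t + 1)*(t + 4)*(t^2 + 3*t - 4) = (t - 2)*(t - 1)*(t + 1)*(t + 4)*(t + 4)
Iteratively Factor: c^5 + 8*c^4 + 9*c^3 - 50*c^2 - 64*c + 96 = (c - 1)*(c^4 + 9*c^3 + 18*c^2 - 32*c - 96) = (c - 2)*(c - 1)*(c^3 + 11*c^2 + 40*c + 48) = (c - 2)*(c - 1)*(c + 4)*(c^2 + 7*c + 12) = (c - 2)*(c - 1)*(c + 4)^2*(c + 3)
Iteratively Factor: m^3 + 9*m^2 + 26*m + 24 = (m + 3)*(m^2 + 6*m + 8) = (m + 3)*(m + 4)*(m + 2)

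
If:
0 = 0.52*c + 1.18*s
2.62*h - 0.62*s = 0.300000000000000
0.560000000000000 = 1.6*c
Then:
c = 0.35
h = 0.08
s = -0.15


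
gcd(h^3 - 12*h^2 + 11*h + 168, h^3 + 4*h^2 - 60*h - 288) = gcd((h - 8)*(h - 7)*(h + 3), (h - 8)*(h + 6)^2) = h - 8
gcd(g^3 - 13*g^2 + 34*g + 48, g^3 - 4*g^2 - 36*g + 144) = g - 6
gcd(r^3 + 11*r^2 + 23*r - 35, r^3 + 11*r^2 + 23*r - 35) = r^3 + 11*r^2 + 23*r - 35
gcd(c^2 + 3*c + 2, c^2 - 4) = c + 2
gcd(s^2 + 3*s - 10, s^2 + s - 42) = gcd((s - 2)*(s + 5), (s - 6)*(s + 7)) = 1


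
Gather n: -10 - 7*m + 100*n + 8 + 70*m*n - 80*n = -7*m + n*(70*m + 20) - 2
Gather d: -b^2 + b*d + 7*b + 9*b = -b^2 + b*d + 16*b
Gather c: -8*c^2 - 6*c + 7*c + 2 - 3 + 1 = -8*c^2 + c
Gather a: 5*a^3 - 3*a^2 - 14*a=5*a^3 - 3*a^2 - 14*a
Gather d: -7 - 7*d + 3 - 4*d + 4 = -11*d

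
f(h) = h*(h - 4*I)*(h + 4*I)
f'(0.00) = 16.00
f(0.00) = 0.00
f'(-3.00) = 43.00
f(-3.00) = -75.00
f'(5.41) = 103.80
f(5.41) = 244.90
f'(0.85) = 18.17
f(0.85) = 14.21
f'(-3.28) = 48.28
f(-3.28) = -87.77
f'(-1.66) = 24.27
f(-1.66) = -31.13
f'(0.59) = 17.04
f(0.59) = 9.65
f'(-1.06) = 19.37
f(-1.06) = -18.15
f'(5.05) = 92.51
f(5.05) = 209.59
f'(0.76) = 17.73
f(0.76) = 12.60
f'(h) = h*(h - 4*I) + h*(h + 4*I) + (h - 4*I)*(h + 4*I) = 3*h^2 + 16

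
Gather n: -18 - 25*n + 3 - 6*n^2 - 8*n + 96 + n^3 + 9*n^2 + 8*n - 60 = n^3 + 3*n^2 - 25*n + 21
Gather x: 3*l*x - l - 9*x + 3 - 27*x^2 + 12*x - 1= -l - 27*x^2 + x*(3*l + 3) + 2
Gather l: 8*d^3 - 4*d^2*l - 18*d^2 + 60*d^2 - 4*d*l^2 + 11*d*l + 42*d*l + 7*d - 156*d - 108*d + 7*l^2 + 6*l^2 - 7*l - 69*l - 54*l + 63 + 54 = 8*d^3 + 42*d^2 - 257*d + l^2*(13 - 4*d) + l*(-4*d^2 + 53*d - 130) + 117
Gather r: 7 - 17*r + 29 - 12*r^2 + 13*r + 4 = -12*r^2 - 4*r + 40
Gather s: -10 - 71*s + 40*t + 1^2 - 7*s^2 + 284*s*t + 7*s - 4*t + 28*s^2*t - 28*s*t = s^2*(28*t - 7) + s*(256*t - 64) + 36*t - 9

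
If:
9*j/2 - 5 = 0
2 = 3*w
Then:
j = 10/9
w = 2/3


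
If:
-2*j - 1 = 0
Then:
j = -1/2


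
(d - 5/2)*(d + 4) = d^2 + 3*d/2 - 10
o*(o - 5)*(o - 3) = o^3 - 8*o^2 + 15*o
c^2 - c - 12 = (c - 4)*(c + 3)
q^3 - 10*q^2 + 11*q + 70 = (q - 7)*(q - 5)*(q + 2)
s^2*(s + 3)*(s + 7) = s^4 + 10*s^3 + 21*s^2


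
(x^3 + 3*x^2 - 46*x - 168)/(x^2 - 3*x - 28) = x + 6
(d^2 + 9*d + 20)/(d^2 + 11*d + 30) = (d + 4)/(d + 6)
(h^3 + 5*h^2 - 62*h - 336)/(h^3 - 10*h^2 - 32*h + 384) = (h + 7)/(h - 8)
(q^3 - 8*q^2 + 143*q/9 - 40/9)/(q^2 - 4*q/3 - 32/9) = (3*q^2 - 16*q + 5)/(3*q + 4)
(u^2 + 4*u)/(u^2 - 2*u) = (u + 4)/(u - 2)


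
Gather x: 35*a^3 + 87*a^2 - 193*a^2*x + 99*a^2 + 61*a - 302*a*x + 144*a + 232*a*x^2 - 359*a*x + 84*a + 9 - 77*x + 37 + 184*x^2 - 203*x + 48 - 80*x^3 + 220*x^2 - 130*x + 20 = 35*a^3 + 186*a^2 + 289*a - 80*x^3 + x^2*(232*a + 404) + x*(-193*a^2 - 661*a - 410) + 114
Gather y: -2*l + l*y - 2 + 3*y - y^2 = -2*l - y^2 + y*(l + 3) - 2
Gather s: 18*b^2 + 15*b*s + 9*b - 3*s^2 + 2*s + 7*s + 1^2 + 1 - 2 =18*b^2 + 9*b - 3*s^2 + s*(15*b + 9)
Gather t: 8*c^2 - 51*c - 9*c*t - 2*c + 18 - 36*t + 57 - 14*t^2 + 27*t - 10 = 8*c^2 - 53*c - 14*t^2 + t*(-9*c - 9) + 65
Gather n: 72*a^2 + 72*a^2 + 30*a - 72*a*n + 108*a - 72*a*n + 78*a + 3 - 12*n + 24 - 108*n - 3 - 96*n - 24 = 144*a^2 + 216*a + n*(-144*a - 216)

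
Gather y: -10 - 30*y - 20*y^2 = -20*y^2 - 30*y - 10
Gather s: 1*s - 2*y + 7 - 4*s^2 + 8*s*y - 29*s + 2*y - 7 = -4*s^2 + s*(8*y - 28)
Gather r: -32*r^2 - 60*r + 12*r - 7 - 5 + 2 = -32*r^2 - 48*r - 10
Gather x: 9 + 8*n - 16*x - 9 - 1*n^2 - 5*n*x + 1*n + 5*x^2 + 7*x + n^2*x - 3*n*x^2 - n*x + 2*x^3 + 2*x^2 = -n^2 + 9*n + 2*x^3 + x^2*(7 - 3*n) + x*(n^2 - 6*n - 9)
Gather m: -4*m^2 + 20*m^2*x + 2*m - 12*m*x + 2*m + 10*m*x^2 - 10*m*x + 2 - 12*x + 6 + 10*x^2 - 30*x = m^2*(20*x - 4) + m*(10*x^2 - 22*x + 4) + 10*x^2 - 42*x + 8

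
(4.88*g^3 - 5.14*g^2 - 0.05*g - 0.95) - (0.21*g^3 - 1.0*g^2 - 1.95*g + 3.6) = 4.67*g^3 - 4.14*g^2 + 1.9*g - 4.55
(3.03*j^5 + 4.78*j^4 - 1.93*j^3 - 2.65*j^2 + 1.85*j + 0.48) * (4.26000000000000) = 12.9078*j^5 + 20.3628*j^4 - 8.2218*j^3 - 11.289*j^2 + 7.881*j + 2.0448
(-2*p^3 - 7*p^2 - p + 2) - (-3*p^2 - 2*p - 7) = -2*p^3 - 4*p^2 + p + 9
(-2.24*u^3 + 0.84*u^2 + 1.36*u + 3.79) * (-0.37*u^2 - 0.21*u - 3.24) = 0.8288*u^5 + 0.1596*u^4 + 6.578*u^3 - 4.4095*u^2 - 5.2023*u - 12.2796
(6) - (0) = 6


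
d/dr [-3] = 0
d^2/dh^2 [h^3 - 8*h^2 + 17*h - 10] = 6*h - 16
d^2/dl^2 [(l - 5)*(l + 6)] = 2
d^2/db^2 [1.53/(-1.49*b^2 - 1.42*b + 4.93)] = (6.793506*b^2 + 6.474348*b - 1.53*(2.98*b + 1.42)*(5.96*b + 2.84) - 22.477842)/(1.49*b^2 + 1.42*b - 4.93)^3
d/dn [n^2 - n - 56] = 2*n - 1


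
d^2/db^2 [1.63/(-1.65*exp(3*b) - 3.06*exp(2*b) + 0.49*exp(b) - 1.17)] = (-1.63*(4.95*exp(2*b) + 6.12*exp(b) - 0.49)*(9.9*exp(2*b) + 12.24*exp(b) - 0.98)*exp(b) + (24.2055*exp(2*b) + 19.9512*exp(b) - 0.7987)*(1.65*exp(3*b) + 3.06*exp(2*b) - 0.49*exp(b) + 1.17))*exp(b)/(1.65*exp(3*b) + 3.06*exp(2*b) - 0.49*exp(b) + 1.17)^3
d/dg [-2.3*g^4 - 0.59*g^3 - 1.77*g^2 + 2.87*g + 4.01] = -9.2*g^3 - 1.77*g^2 - 3.54*g + 2.87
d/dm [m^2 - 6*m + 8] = 2*m - 6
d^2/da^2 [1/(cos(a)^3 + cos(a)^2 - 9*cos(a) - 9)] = ((-33*cos(a) + 8*cos(2*a) + 9*cos(3*a))*(cos(a)^3 + cos(a)^2 - 9*cos(a) - 9)/4 + 2*(3*cos(a)^2 + 2*cos(a) - 9)^2*sin(a)^2)/(cos(a)^3 + cos(a)^2 - 9*cos(a) - 9)^3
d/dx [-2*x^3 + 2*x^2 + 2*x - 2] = -6*x^2 + 4*x + 2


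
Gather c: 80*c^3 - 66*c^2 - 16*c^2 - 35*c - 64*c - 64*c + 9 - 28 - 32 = 80*c^3 - 82*c^2 - 163*c - 51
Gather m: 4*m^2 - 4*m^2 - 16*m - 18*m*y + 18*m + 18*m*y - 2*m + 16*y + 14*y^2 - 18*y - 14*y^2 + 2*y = 0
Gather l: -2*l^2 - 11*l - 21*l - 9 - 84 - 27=-2*l^2 - 32*l - 120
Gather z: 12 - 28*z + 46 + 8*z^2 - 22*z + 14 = 8*z^2 - 50*z + 72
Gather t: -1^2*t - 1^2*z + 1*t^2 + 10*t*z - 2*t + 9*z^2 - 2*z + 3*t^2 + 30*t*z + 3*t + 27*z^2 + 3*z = 4*t^2 + 40*t*z + 36*z^2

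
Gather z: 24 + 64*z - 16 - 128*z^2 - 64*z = 8 - 128*z^2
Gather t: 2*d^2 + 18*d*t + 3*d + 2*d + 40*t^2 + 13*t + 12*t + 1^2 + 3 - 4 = 2*d^2 + 5*d + 40*t^2 + t*(18*d + 25)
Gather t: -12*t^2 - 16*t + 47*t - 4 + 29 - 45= -12*t^2 + 31*t - 20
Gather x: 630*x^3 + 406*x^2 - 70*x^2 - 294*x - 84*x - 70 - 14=630*x^3 + 336*x^2 - 378*x - 84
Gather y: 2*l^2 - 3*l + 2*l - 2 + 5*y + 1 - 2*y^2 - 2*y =2*l^2 - l - 2*y^2 + 3*y - 1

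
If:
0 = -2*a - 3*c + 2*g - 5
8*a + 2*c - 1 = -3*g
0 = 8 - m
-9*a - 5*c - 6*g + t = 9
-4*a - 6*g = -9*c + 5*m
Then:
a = -11/2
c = 108/13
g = 123/13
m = 8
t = 1503/26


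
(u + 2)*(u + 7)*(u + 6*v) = u^3 + 6*u^2*v + 9*u^2 + 54*u*v + 14*u + 84*v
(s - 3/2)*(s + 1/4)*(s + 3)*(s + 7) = s^4 + 35*s^3/4 + 65*s^2/8 - 30*s - 63/8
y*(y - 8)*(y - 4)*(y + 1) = y^4 - 11*y^3 + 20*y^2 + 32*y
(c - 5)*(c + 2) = c^2 - 3*c - 10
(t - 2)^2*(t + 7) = t^3 + 3*t^2 - 24*t + 28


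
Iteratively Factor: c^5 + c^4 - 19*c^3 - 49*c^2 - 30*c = (c - 5)*(c^4 + 6*c^3 + 11*c^2 + 6*c) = (c - 5)*(c + 1)*(c^3 + 5*c^2 + 6*c) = c*(c - 5)*(c + 1)*(c^2 + 5*c + 6) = c*(c - 5)*(c + 1)*(c + 2)*(c + 3)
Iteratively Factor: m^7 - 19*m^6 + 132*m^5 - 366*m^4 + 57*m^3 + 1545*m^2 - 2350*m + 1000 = (m - 5)*(m^6 - 14*m^5 + 62*m^4 - 56*m^3 - 223*m^2 + 430*m - 200) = (m - 5)*(m - 1)*(m^5 - 13*m^4 + 49*m^3 - 7*m^2 - 230*m + 200) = (m - 5)*(m - 1)*(m + 2)*(m^4 - 15*m^3 + 79*m^2 - 165*m + 100) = (m - 5)*(m - 4)*(m - 1)*(m + 2)*(m^3 - 11*m^2 + 35*m - 25) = (m - 5)^2*(m - 4)*(m - 1)*(m + 2)*(m^2 - 6*m + 5) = (m - 5)^3*(m - 4)*(m - 1)*(m + 2)*(m - 1)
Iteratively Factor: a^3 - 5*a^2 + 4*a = (a - 4)*(a^2 - a) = a*(a - 4)*(a - 1)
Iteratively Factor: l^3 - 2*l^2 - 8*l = (l - 4)*(l^2 + 2*l) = (l - 4)*(l + 2)*(l)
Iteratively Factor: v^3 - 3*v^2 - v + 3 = (v - 3)*(v^2 - 1) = (v - 3)*(v - 1)*(v + 1)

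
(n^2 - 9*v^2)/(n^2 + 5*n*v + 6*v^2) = (n - 3*v)/(n + 2*v)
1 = 1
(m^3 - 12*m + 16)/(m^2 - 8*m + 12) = (m^2 + 2*m - 8)/(m - 6)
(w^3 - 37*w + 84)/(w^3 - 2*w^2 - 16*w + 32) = (w^2 + 4*w - 21)/(w^2 + 2*w - 8)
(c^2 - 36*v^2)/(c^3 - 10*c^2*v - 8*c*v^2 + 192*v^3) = (-c - 6*v)/(-c^2 + 4*c*v + 32*v^2)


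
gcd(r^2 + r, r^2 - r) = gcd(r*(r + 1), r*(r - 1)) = r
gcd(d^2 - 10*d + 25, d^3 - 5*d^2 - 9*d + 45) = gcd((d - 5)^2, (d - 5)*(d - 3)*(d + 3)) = d - 5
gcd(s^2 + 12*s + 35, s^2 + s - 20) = s + 5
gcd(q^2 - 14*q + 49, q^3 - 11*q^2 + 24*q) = 1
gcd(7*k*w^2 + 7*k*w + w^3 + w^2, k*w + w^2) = w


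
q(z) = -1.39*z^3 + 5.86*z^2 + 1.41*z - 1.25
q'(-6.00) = -219.03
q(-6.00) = 501.49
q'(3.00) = -0.96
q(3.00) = 18.19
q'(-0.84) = -11.38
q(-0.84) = 2.52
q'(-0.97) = -13.88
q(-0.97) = 4.16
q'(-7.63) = -330.78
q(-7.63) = 946.57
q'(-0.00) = 1.41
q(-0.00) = -1.25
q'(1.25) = 9.54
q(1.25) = 6.95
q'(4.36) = -26.76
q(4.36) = 1.09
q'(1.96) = 8.36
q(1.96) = 13.56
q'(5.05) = -45.75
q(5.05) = -23.70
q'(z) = -4.17*z^2 + 11.72*z + 1.41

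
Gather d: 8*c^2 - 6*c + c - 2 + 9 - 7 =8*c^2 - 5*c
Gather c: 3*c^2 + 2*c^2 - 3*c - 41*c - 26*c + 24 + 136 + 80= 5*c^2 - 70*c + 240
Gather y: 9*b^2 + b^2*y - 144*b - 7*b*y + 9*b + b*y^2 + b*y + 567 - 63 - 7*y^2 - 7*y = 9*b^2 - 135*b + y^2*(b - 7) + y*(b^2 - 6*b - 7) + 504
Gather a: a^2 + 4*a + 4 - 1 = a^2 + 4*a + 3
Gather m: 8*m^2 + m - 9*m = 8*m^2 - 8*m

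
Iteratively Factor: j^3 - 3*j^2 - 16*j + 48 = (j - 4)*(j^2 + j - 12) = (j - 4)*(j + 4)*(j - 3)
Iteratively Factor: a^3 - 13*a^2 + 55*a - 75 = (a - 3)*(a^2 - 10*a + 25) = (a - 5)*(a - 3)*(a - 5)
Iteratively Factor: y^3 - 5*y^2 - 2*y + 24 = (y - 3)*(y^2 - 2*y - 8) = (y - 4)*(y - 3)*(y + 2)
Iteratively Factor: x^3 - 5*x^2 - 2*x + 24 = (x - 4)*(x^2 - x - 6) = (x - 4)*(x - 3)*(x + 2)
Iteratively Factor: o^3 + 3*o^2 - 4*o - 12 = (o - 2)*(o^2 + 5*o + 6) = (o - 2)*(o + 3)*(o + 2)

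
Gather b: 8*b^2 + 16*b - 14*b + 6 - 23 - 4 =8*b^2 + 2*b - 21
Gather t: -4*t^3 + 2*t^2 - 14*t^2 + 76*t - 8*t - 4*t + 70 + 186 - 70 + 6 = -4*t^3 - 12*t^2 + 64*t + 192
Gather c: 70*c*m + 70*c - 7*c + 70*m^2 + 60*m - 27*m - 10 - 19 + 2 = c*(70*m + 63) + 70*m^2 + 33*m - 27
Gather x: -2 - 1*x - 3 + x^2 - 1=x^2 - x - 6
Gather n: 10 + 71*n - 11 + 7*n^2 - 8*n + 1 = 7*n^2 + 63*n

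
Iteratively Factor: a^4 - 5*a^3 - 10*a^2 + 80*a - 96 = (a - 3)*(a^3 - 2*a^2 - 16*a + 32) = (a - 4)*(a - 3)*(a^2 + 2*a - 8) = (a - 4)*(a - 3)*(a + 4)*(a - 2)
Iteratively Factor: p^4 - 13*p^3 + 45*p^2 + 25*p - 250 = (p - 5)*(p^3 - 8*p^2 + 5*p + 50) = (p - 5)*(p + 2)*(p^2 - 10*p + 25) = (p - 5)^2*(p + 2)*(p - 5)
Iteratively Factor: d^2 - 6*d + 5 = (d - 5)*(d - 1)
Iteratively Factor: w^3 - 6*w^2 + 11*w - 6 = (w - 3)*(w^2 - 3*w + 2) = (w - 3)*(w - 2)*(w - 1)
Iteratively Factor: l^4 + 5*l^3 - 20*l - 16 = (l + 2)*(l^3 + 3*l^2 - 6*l - 8) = (l + 1)*(l + 2)*(l^2 + 2*l - 8) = (l + 1)*(l + 2)*(l + 4)*(l - 2)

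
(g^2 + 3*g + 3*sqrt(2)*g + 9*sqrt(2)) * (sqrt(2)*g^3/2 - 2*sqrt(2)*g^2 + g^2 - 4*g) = sqrt(2)*g^5/2 - sqrt(2)*g^4/2 + 4*g^4 - 3*sqrt(2)*g^3 - 4*g^3 - 48*g^2 - 3*sqrt(2)*g^2 - 36*sqrt(2)*g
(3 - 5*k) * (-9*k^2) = 45*k^3 - 27*k^2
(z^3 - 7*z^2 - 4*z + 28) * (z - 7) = z^4 - 14*z^3 + 45*z^2 + 56*z - 196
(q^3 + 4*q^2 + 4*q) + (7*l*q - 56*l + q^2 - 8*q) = 7*l*q - 56*l + q^3 + 5*q^2 - 4*q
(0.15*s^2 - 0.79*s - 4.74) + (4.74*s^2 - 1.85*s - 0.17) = 4.89*s^2 - 2.64*s - 4.91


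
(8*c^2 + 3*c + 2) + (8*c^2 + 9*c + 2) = 16*c^2 + 12*c + 4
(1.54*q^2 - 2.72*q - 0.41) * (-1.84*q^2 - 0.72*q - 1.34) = -2.8336*q^4 + 3.896*q^3 + 0.6492*q^2 + 3.94*q + 0.5494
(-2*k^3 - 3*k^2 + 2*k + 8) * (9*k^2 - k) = -18*k^5 - 25*k^4 + 21*k^3 + 70*k^2 - 8*k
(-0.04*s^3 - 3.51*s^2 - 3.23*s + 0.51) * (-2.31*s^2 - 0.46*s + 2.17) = 0.0924*s^5 + 8.1265*s^4 + 8.9891*s^3 - 7.309*s^2 - 7.2437*s + 1.1067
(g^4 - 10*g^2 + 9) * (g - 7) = g^5 - 7*g^4 - 10*g^3 + 70*g^2 + 9*g - 63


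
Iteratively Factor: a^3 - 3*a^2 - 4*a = (a - 4)*(a^2 + a) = a*(a - 4)*(a + 1)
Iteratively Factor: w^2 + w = (w + 1)*(w)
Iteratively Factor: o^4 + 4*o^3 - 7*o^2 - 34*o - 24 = (o - 3)*(o^3 + 7*o^2 + 14*o + 8) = (o - 3)*(o + 2)*(o^2 + 5*o + 4) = (o - 3)*(o + 2)*(o + 4)*(o + 1)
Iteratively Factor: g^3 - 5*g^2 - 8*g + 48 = (g + 3)*(g^2 - 8*g + 16) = (g - 4)*(g + 3)*(g - 4)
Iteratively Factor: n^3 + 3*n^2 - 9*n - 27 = (n + 3)*(n^2 - 9) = (n - 3)*(n + 3)*(n + 3)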